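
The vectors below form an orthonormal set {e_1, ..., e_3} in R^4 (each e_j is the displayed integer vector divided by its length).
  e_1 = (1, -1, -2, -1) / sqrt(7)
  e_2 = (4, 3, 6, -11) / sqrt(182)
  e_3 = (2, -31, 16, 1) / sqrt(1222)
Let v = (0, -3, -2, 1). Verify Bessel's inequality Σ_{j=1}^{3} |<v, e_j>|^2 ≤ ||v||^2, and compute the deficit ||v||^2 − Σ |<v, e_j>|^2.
Σ |<v, e_j>|^2 = 654/47; ||v||^2 = 14; deficit = 4/47

Write each e_j = u_j / sqrt(<u_j, u_j>) where u_j is the displayed integer vector. Then <v, e_j> = <v, u_j> / sqrt(<u_j, u_j>), so |<v, e_j>|^2 = <v, u_j>^2 / <u_j, u_j>.
Coefficients: <v, e_1> = 6/sqrt(7), <v, e_2> = -32/sqrt(182), <v, e_3> = 62/sqrt(1222).
Square and sum: Σ |<v, e_j>|^2 = 654/47.
Compute ||v||^2 = v·v = 14.
Deficit = 14 − 654/47 = 4/47 ≥ 0, confirming Bessel's inequality. (The deficit equals ||v − Σ <v,e_j> e_j||^2, the squared distance from v to span{e_j}.)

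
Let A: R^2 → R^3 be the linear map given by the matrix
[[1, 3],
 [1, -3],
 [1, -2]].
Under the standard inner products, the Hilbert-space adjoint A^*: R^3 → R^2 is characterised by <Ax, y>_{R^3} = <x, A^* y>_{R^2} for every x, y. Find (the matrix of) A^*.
A^* = A^T =
[[1, 1, 1],
 [3, -3, -2]]

For real matrices with standard dot products, the defining identity <Ax, y> = <x, A^* y> gives (Ax)^T y = x^T (A^*) y, i.e. x^T A^T y = x^T (A^*) y. Since this holds for all x, y, we must have A^* = A^T. Therefore
A^* =
[[1, 1, 1],
 [3, -3, -2]].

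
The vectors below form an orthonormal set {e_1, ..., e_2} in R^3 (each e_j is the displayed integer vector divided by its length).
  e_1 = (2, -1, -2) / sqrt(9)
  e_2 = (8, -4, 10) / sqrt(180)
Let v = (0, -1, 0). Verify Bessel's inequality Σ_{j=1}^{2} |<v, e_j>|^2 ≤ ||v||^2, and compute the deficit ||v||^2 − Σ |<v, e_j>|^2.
Σ |<v, e_j>|^2 = 1/5; ||v||^2 = 1; deficit = 4/5

Write each e_j = u_j / sqrt(<u_j, u_j>) where u_j is the displayed integer vector. Then <v, e_j> = <v, u_j> / sqrt(<u_j, u_j>), so |<v, e_j>|^2 = <v, u_j>^2 / <u_j, u_j>.
Coefficients: <v, e_1> = 1/sqrt(9), <v, e_2> = 4/sqrt(180).
Square and sum: Σ |<v, e_j>|^2 = 1/5.
Compute ||v||^2 = v·v = 1.
Deficit = 1 − 1/5 = 4/5 ≥ 0, confirming Bessel's inequality. (The deficit equals ||v − Σ <v,e_j> e_j||^2, the squared distance from v to span{e_j}.)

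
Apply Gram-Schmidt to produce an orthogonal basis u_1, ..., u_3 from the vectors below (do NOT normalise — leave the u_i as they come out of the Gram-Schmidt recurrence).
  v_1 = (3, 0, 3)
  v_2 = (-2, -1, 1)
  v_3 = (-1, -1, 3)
Orthogonal basis:
  u_1 = (3, 0, 3)
  u_2 = (-3/2, -1, 3/2)
  u_3 = (-1/11, 3/11, 1/11)

Apply the Gram-Schmidt recurrence
  u_1 = v_1
  u_i = v_i − Σ_{j<i} ((v_i · u_j) / (u_j · u_j)) · u_j.

Step by step this gives:
  u_1 = (3, 0, 3)
  u_2 = (-3/2, -1, 3/2)
  u_3 = (-1/11, 3/11, 1/11)

Orthogonality check:
  u_2 · u_1 = 0 (should be 0)
  u_3 · u_1 = 0 (should be 0)
  u_3 · u_2 = 0 (should be 0)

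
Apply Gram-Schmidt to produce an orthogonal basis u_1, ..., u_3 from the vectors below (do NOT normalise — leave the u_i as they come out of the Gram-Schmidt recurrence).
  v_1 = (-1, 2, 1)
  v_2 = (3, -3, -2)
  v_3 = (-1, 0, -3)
Orthogonal basis:
  u_1 = (-1, 2, 1)
  u_2 = (7/6, 2/3, -1/6)
  u_3 = (-10/11, 10/11, -30/11)

Apply the Gram-Schmidt recurrence
  u_1 = v_1
  u_i = v_i − Σ_{j<i} ((v_i · u_j) / (u_j · u_j)) · u_j.

Step by step this gives:
  u_1 = (-1, 2, 1)
  u_2 = (7/6, 2/3, -1/6)
  u_3 = (-10/11, 10/11, -30/11)

Orthogonality check:
  u_2 · u_1 = 0 (should be 0)
  u_3 · u_1 = 0 (should be 0)
  u_3 · u_2 = 0 (should be 0)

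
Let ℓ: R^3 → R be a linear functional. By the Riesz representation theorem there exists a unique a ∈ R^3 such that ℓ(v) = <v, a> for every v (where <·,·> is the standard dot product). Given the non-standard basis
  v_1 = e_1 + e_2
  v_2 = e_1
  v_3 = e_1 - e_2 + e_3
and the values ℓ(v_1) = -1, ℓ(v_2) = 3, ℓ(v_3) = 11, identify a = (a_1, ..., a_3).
a = (3, -4, 4)

Write a = (a_1, ..., a_3) in the standard basis. For each basis vector v_i, ℓ(v_i) = <v_i, a> is a linear equation in the a_j's. Collect the n equations into a matrix system V a = ℓ, where row i of V is v_i (expressed in the standard basis). Since V is invertible (lower-triangular with 1s on the diagonal, up to permutation), solve by back-substitution:
  V =
[[1, 1, 0],
 [1, 0, 0],
 [1, -1, 1]]
  V a = (-1, 3, 11)
Solving gives a = (3, -4, 4).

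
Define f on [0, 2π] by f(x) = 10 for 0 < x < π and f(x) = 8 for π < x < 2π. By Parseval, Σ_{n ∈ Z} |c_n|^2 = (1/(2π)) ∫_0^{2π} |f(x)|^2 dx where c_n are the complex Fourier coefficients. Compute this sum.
Σ |c_n|^2 = 82

Parseval equates the L^2 energy of f (normalised by 1/(2π)) with the ℓ^2 sum of its Fourier coefficients: (1/(2π)) ∫_0^{2π} |f|^2 = Σ |c_n|^2.
Compute the left side: (1/(2π)) [∫_0^π 10^2 dx + ∫_π^{2π} 8^2 dx] = (1/(2π)) · (100π + 64π) = (100 + 64)/2 = 82.
So Σ_{n ∈ Z} |c_n|^2 = 82.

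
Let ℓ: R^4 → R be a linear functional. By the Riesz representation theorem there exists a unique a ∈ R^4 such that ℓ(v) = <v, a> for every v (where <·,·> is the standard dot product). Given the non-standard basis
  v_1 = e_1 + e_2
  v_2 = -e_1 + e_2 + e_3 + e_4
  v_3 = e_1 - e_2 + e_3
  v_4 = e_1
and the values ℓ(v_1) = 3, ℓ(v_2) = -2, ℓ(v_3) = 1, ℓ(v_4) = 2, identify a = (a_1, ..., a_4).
a = (2, 1, 0, -1)

Write a = (a_1, ..., a_4) in the standard basis. For each basis vector v_i, ℓ(v_i) = <v_i, a> is a linear equation in the a_j's. Collect the n equations into a matrix system V a = ℓ, where row i of V is v_i (expressed in the standard basis). Since V is invertible (lower-triangular with 1s on the diagonal, up to permutation), solve by back-substitution:
  V =
[[1, 1, 0, 0],
 [-1, 1, 1, 1],
 [1, -1, 1, 0],
 [1, 0, 0, 0]]
  V a = (3, -2, 1, 2)
Solving gives a = (2, 1, 0, -1).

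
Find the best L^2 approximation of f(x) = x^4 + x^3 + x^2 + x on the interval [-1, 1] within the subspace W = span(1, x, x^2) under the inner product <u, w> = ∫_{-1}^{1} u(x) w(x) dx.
g(x) = 13*x^2/7 + 8*x/5 - 3/35

The best approximation g ∈ W is the orthogonal projection of f onto W. Writing g = a_0 + a_1 x + a_2 x^2, the coefficients solve the normal equations G · a = b where
  G_{ij} = <φ_i, φ_j> and b_i = <f, φ_i>, with φ_0 = 1, φ_1 = x, φ_2 = x^2.
G =
  [2, 0, 2/3]
  [0, 2/3, 0]
  [2/3, 0, 2/5],
b = (16/15, 16/15, 24/35).
Solving gives a_0 = -3/35, a_1 = 8/5, a_2 = 13/7, so
  g(x) = 13*x^2/7 + 8*x/5 - 3/35.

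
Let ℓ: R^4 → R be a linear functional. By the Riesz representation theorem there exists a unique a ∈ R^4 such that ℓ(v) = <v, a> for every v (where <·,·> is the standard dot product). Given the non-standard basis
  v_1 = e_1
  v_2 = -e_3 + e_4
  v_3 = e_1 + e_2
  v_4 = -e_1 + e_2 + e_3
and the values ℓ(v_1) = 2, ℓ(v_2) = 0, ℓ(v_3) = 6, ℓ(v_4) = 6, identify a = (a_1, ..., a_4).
a = (2, 4, 4, 4)

Write a = (a_1, ..., a_4) in the standard basis. For each basis vector v_i, ℓ(v_i) = <v_i, a> is a linear equation in the a_j's. Collect the n equations into a matrix system V a = ℓ, where row i of V is v_i (expressed in the standard basis). Since V is invertible (lower-triangular with 1s on the diagonal, up to permutation), solve by back-substitution:
  V =
[[1, 0, 0, 0],
 [0, 0, -1, 1],
 [1, 1, 0, 0],
 [-1, 1, 1, 0]]
  V a = (2, 0, 6, 6)
Solving gives a = (2, 4, 4, 4).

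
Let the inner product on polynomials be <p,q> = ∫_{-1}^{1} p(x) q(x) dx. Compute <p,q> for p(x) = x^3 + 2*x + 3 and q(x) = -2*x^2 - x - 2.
<p,q> = -266/15

Expand the product: p(x)·q(x) = -2*x^5 - x^4 - 6*x^3 - 8*x^2 - 7*x - 6.
∫_{-1}^{1} of each monomial x^k gives [2/(k+1) if k even, 0 if k odd]. Integrating term-by-term (or equivalently evaluating the antiderivative F(x) = -x^6/3 - x^5/5 - 3*x^4/2 - 8*x^3/3 - 7*x^2/2 - 6*x at the endpoints):
  F(1) − F(−1) = -71/5 − (53/15) = -266/15.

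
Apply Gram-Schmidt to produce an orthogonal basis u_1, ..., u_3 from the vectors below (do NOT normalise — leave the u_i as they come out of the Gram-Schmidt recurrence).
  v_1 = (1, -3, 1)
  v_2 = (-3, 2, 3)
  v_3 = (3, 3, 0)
Orthogonal basis:
  u_1 = (1, -3, 1)
  u_2 = (-27/11, 4/11, 39/11)
  u_3 = (561/206, 153/103, 357/206)

Apply the Gram-Schmidt recurrence
  u_1 = v_1
  u_i = v_i − Σ_{j<i} ((v_i · u_j) / (u_j · u_j)) · u_j.

Step by step this gives:
  u_1 = (1, -3, 1)
  u_2 = (-27/11, 4/11, 39/11)
  u_3 = (561/206, 153/103, 357/206)

Orthogonality check:
  u_2 · u_1 = 0 (should be 0)
  u_3 · u_1 = 0 (should be 0)
  u_3 · u_2 = 0 (should be 0)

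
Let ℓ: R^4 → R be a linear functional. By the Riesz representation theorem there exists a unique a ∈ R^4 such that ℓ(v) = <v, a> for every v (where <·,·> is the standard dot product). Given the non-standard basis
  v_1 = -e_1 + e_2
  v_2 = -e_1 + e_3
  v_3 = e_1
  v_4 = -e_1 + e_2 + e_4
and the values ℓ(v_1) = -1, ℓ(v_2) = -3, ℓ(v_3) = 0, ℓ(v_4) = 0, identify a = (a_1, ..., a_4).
a = (0, -1, -3, 1)

Write a = (a_1, ..., a_4) in the standard basis. For each basis vector v_i, ℓ(v_i) = <v_i, a> is a linear equation in the a_j's. Collect the n equations into a matrix system V a = ℓ, where row i of V is v_i (expressed in the standard basis). Since V is invertible (lower-triangular with 1s on the diagonal, up to permutation), solve by back-substitution:
  V =
[[-1, 1, 0, 0],
 [-1, 0, 1, 0],
 [1, 0, 0, 0],
 [-1, 1, 0, 1]]
  V a = (-1, -3, 0, 0)
Solving gives a = (0, -1, -3, 1).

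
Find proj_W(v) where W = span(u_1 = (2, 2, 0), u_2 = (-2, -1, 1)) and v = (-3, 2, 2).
proj_W(v) = (-2, 1, 3)

Set up U = [u_1 | ... | u_2] ∈ R^(3×2). The projector onto W = col(U) is P = U (U^T U)^(-1) U^T.
Compute U^T U =
  [8, -6]
  [-6, 6],
and U^T v = (-2, 6).
Solve U^T U · c = U^T v for the coefficients: c = (2, 3). The projection is proj_W(v) = U c.
Check: (v - proj_W(v)) · u_1 = 0  (should be 0).
Check: (v - proj_W(v)) · u_2 = 0  (should be 0).
Result: proj_W(v) = (-2, 1, 3).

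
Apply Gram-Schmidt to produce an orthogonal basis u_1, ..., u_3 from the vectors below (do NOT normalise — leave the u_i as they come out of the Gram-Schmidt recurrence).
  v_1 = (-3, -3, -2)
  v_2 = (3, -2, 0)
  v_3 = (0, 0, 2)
Orthogonal basis:
  u_1 = (-3, -3, -2)
  u_2 = (57/22, -53/22, -3/11)
  u_3 = (-120/277, -180/277, 450/277)

Apply the Gram-Schmidt recurrence
  u_1 = v_1
  u_i = v_i − Σ_{j<i} ((v_i · u_j) / (u_j · u_j)) · u_j.

Step by step this gives:
  u_1 = (-3, -3, -2)
  u_2 = (57/22, -53/22, -3/11)
  u_3 = (-120/277, -180/277, 450/277)

Orthogonality check:
  u_2 · u_1 = 0 (should be 0)
  u_3 · u_1 = 0 (should be 0)
  u_3 · u_2 = 0 (should be 0)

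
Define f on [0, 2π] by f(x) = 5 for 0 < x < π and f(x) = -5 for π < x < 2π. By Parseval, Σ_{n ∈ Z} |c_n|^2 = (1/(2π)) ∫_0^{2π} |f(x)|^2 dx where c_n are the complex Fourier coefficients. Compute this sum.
Σ |c_n|^2 = 25

Parseval equates the L^2 energy of f (normalised by 1/(2π)) with the ℓ^2 sum of its Fourier coefficients: (1/(2π)) ∫_0^{2π} |f|^2 = Σ |c_n|^2.
Compute the left side: (1/(2π)) [∫_0^π 5^2 dx + ∫_π^{2π} (-5)^2 dx] = (1/(2π)) · (25π + 25π) = (25 + 25)/2 = 25.
So Σ_{n ∈ Z} |c_n|^2 = 25.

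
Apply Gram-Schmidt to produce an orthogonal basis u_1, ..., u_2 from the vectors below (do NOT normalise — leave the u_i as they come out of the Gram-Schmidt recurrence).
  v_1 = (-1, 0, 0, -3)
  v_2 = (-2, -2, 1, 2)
Orthogonal basis:
  u_1 = (-1, 0, 0, -3)
  u_2 = (-12/5, -2, 1, 4/5)

Apply the Gram-Schmidt recurrence
  u_1 = v_1
  u_i = v_i − Σ_{j<i} ((v_i · u_j) / (u_j · u_j)) · u_j.

Step by step this gives:
  u_1 = (-1, 0, 0, -3)
  u_2 = (-12/5, -2, 1, 4/5)

Orthogonality check:
  u_2 · u_1 = 0 (should be 0)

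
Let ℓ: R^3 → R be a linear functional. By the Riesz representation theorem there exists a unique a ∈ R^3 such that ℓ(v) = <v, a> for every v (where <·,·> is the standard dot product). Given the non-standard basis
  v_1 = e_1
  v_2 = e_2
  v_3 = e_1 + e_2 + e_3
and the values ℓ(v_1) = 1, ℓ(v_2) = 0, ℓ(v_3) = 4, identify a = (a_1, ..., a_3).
a = (1, 0, 3)

Write a = (a_1, ..., a_3) in the standard basis. For each basis vector v_i, ℓ(v_i) = <v_i, a> is a linear equation in the a_j's. Collect the n equations into a matrix system V a = ℓ, where row i of V is v_i (expressed in the standard basis). Since V is invertible (lower-triangular with 1s on the diagonal, up to permutation), solve by back-substitution:
  V =
[[1, 0, 0],
 [0, 1, 0],
 [1, 1, 1]]
  V a = (1, 0, 4)
Solving gives a = (1, 0, 3).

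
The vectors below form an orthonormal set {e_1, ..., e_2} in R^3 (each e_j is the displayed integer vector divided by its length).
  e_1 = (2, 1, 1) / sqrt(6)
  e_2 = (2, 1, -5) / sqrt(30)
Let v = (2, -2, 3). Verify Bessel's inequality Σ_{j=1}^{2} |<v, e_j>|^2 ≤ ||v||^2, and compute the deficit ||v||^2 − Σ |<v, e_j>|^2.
Σ |<v, e_j>|^2 = 49/5; ||v||^2 = 17; deficit = 36/5

Write each e_j = u_j / sqrt(<u_j, u_j>) where u_j is the displayed integer vector. Then <v, e_j> = <v, u_j> / sqrt(<u_j, u_j>), so |<v, e_j>|^2 = <v, u_j>^2 / <u_j, u_j>.
Coefficients: <v, e_1> = 5/sqrt(6), <v, e_2> = -13/sqrt(30).
Square and sum: Σ |<v, e_j>|^2 = 49/5.
Compute ||v||^2 = v·v = 17.
Deficit = 17 − 49/5 = 36/5 ≥ 0, confirming Bessel's inequality. (The deficit equals ||v − Σ <v,e_j> e_j||^2, the squared distance from v to span{e_j}.)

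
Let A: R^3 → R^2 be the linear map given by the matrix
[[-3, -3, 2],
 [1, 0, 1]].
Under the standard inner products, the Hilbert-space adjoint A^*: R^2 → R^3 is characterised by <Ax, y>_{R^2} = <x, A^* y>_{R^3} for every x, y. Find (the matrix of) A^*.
A^* = A^T =
[[-3, 1],
 [-3, 0],
 [2, 1]]

For real matrices with standard dot products, the defining identity <Ax, y> = <x, A^* y> gives (Ax)^T y = x^T (A^*) y, i.e. x^T A^T y = x^T (A^*) y. Since this holds for all x, y, we must have A^* = A^T. Therefore
A^* =
[[-3, 1],
 [-3, 0],
 [2, 1]].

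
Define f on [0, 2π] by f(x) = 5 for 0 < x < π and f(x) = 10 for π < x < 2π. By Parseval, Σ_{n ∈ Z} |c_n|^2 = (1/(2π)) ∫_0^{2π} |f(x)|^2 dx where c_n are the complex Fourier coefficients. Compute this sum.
Σ |c_n|^2 = 125/2

Parseval equates the L^2 energy of f (normalised by 1/(2π)) with the ℓ^2 sum of its Fourier coefficients: (1/(2π)) ∫_0^{2π} |f|^2 = Σ |c_n|^2.
Compute the left side: (1/(2π)) [∫_0^π 5^2 dx + ∫_π^{2π} 10^2 dx] = (1/(2π)) · (25π + 100π) = (25 + 100)/2 = 125/2.
So Σ_{n ∈ Z} |c_n|^2 = 125/2.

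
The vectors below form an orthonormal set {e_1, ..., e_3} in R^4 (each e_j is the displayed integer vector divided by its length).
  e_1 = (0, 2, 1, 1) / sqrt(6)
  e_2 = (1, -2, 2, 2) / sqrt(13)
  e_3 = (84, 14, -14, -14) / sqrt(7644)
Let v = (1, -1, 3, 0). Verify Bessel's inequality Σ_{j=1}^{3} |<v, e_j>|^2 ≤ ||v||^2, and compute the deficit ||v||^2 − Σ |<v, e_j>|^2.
Σ |<v, e_j>|^2 = 13/2; ||v||^2 = 11; deficit = 9/2

Write each e_j = u_j / sqrt(<u_j, u_j>) where u_j is the displayed integer vector. Then <v, e_j> = <v, u_j> / sqrt(<u_j, u_j>), so |<v, e_j>|^2 = <v, u_j>^2 / <u_j, u_j>.
Coefficients: <v, e_1> = 1/sqrt(6), <v, e_2> = 9/sqrt(13), <v, e_3> = 28/sqrt(7644).
Square and sum: Σ |<v, e_j>|^2 = 13/2.
Compute ||v||^2 = v·v = 11.
Deficit = 11 − 13/2 = 9/2 ≥ 0, confirming Bessel's inequality. (The deficit equals ||v − Σ <v,e_j> e_j||^2, the squared distance from v to span{e_j}.)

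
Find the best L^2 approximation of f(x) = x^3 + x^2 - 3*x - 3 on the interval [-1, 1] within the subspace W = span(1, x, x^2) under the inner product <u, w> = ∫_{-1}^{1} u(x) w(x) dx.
g(x) = x^2 - 12*x/5 - 3

The best approximation g ∈ W is the orthogonal projection of f onto W. Writing g = a_0 + a_1 x + a_2 x^2, the coefficients solve the normal equations G · a = b where
  G_{ij} = <φ_i, φ_j> and b_i = <f, φ_i>, with φ_0 = 1, φ_1 = x, φ_2 = x^2.
G =
  [2, 0, 2/3]
  [0, 2/3, 0]
  [2/3, 0, 2/5],
b = (-16/3, -8/5, -8/5).
Solving gives a_0 = -3, a_1 = -12/5, a_2 = 1, so
  g(x) = x^2 - 12*x/5 - 3.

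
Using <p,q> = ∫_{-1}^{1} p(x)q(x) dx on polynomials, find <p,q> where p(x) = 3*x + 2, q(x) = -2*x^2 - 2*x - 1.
<p,q> = -32/3

Expand the product: p(x)·q(x) = -6*x^3 - 10*x^2 - 7*x - 2.
∫_{-1}^{1} of each monomial x^k gives [2/(k+1) if k even, 0 if k odd]. Integrating term-by-term (or equivalently evaluating the antiderivative F(x) = -3*x^4/2 - 10*x^3/3 - 7*x^2/2 - 2*x at the endpoints):
  F(1) − F(−1) = -31/3 − (1/3) = -32/3.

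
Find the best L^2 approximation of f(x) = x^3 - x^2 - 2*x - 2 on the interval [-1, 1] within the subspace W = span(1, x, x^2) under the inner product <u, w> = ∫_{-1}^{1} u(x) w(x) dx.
g(x) = -x^2 - 7*x/5 - 2

The best approximation g ∈ W is the orthogonal projection of f onto W. Writing g = a_0 + a_1 x + a_2 x^2, the coefficients solve the normal equations G · a = b where
  G_{ij} = <φ_i, φ_j> and b_i = <f, φ_i>, with φ_0 = 1, φ_1 = x, φ_2 = x^2.
G =
  [2, 0, 2/3]
  [0, 2/3, 0]
  [2/3, 0, 2/5],
b = (-14/3, -14/15, -26/15).
Solving gives a_0 = -2, a_1 = -7/5, a_2 = -1, so
  g(x) = -x^2 - 7*x/5 - 2.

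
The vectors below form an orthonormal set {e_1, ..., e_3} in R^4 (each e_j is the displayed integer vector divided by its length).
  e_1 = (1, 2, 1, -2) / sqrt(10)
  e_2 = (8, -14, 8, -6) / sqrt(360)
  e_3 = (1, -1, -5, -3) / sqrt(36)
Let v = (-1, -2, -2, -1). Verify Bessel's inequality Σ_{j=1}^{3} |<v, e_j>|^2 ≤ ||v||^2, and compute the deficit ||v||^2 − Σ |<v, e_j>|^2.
Σ |<v, e_j>|^2 = 74/9; ||v||^2 = 10; deficit = 16/9

Write each e_j = u_j / sqrt(<u_j, u_j>) where u_j is the displayed integer vector. Then <v, e_j> = <v, u_j> / sqrt(<u_j, u_j>), so |<v, e_j>|^2 = <v, u_j>^2 / <u_j, u_j>.
Coefficients: <v, e_1> = -5/sqrt(10), <v, e_2> = 10/sqrt(360), <v, e_3> = 14/sqrt(36).
Square and sum: Σ |<v, e_j>|^2 = 74/9.
Compute ||v||^2 = v·v = 10.
Deficit = 10 − 74/9 = 16/9 ≥ 0, confirming Bessel's inequality. (The deficit equals ||v − Σ <v,e_j> e_j||^2, the squared distance from v to span{e_j}.)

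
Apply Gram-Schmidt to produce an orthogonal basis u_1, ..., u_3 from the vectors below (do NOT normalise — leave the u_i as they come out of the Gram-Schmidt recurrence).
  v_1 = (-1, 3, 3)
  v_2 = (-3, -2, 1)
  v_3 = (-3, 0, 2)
Orthogonal basis:
  u_1 = (-1, 3, 3)
  u_2 = (-3, -2, 1)
  u_3 = (-45/266, 20/133, -55/266)

Apply the Gram-Schmidt recurrence
  u_1 = v_1
  u_i = v_i − Σ_{j<i} ((v_i · u_j) / (u_j · u_j)) · u_j.

Step by step this gives:
  u_1 = (-1, 3, 3)
  u_2 = (-3, -2, 1)
  u_3 = (-45/266, 20/133, -55/266)

Orthogonality check:
  u_2 · u_1 = 0 (should be 0)
  u_3 · u_1 = 0 (should be 0)
  u_3 · u_2 = 0 (should be 0)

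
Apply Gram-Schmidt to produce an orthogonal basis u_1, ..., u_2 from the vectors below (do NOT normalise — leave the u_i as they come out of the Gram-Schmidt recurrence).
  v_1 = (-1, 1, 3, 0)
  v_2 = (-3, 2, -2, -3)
Orthogonal basis:
  u_1 = (-1, 1, 3, 0)
  u_2 = (-34/11, 23/11, -19/11, -3)

Apply the Gram-Schmidt recurrence
  u_1 = v_1
  u_i = v_i − Σ_{j<i} ((v_i · u_j) / (u_j · u_j)) · u_j.

Step by step this gives:
  u_1 = (-1, 1, 3, 0)
  u_2 = (-34/11, 23/11, -19/11, -3)

Orthogonality check:
  u_2 · u_1 = 0 (should be 0)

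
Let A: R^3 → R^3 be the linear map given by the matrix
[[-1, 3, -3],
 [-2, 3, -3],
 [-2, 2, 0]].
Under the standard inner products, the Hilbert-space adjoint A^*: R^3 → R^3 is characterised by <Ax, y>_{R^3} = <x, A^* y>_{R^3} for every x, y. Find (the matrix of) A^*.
A^* = A^T =
[[-1, -2, -2],
 [3, 3, 2],
 [-3, -3, 0]]

For real matrices with standard dot products, the defining identity <Ax, y> = <x, A^* y> gives (Ax)^T y = x^T (A^*) y, i.e. x^T A^T y = x^T (A^*) y. Since this holds for all x, y, we must have A^* = A^T. Therefore
A^* =
[[-1, -2, -2],
 [3, 3, 2],
 [-3, -3, 0]].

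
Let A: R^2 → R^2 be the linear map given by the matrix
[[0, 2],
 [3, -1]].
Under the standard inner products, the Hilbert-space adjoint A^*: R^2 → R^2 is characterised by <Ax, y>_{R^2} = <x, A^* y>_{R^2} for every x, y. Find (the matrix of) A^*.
A^* = A^T =
[[0, 3],
 [2, -1]]

For real matrices with standard dot products, the defining identity <Ax, y> = <x, A^* y> gives (Ax)^T y = x^T (A^*) y, i.e. x^T A^T y = x^T (A^*) y. Since this holds for all x, y, we must have A^* = A^T. Therefore
A^* =
[[0, 3],
 [2, -1]].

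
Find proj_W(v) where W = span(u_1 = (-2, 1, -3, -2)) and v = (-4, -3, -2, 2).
proj_W(v) = (-7/9, 7/18, -7/6, -7/9)

Set up U = [u_1 | ... | u_1] ∈ R^(4×1). The projector onto W = col(U) is P = U (U^T U)^(-1) U^T.
Compute U^T U =
  [18],
and U^T v = (7).
Solve U^T U · c = U^T v for the coefficients: c = (7/18). The projection is proj_W(v) = U c.
Check: (v - proj_W(v)) · u_1 = 0  (should be 0).
Result: proj_W(v) = (-7/9, 7/18, -7/6, -7/9).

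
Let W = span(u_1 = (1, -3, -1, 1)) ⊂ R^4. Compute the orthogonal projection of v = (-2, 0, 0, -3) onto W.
proj_W(v) = (-5/12, 5/4, 5/12, -5/12)

Set up U = [u_1 | ... | u_1] ∈ R^(4×1). The projector onto W = col(U) is P = U (U^T U)^(-1) U^T.
Compute U^T U =
  [12],
and U^T v = (-5).
Solve U^T U · c = U^T v for the coefficients: c = (-5/12). The projection is proj_W(v) = U c.
Check: (v - proj_W(v)) · u_1 = 0  (should be 0).
Result: proj_W(v) = (-5/12, 5/4, 5/12, -5/12).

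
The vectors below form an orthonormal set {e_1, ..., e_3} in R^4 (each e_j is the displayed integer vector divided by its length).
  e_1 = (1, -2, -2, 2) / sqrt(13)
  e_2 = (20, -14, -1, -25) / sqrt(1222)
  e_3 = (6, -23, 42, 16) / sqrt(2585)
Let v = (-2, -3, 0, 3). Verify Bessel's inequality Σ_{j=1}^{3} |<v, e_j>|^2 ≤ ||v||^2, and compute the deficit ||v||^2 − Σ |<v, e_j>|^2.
Σ |<v, e_j>|^2 = 359/22; ||v||^2 = 22; deficit = 125/22

Write each e_j = u_j / sqrt(<u_j, u_j>) where u_j is the displayed integer vector. Then <v, e_j> = <v, u_j> / sqrt(<u_j, u_j>), so |<v, e_j>|^2 = <v, u_j>^2 / <u_j, u_j>.
Coefficients: <v, e_1> = 10/sqrt(13), <v, e_2> = -73/sqrt(1222), <v, e_3> = 105/sqrt(2585).
Square and sum: Σ |<v, e_j>|^2 = 359/22.
Compute ||v||^2 = v·v = 22.
Deficit = 22 − 359/22 = 125/22 ≥ 0, confirming Bessel's inequality. (The deficit equals ||v − Σ <v,e_j> e_j||^2, the squared distance from v to span{e_j}.)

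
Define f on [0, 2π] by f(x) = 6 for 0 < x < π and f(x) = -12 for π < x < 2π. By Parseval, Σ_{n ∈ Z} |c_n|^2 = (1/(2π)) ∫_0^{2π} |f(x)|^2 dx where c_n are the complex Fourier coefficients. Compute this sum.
Σ |c_n|^2 = 90

Parseval equates the L^2 energy of f (normalised by 1/(2π)) with the ℓ^2 sum of its Fourier coefficients: (1/(2π)) ∫_0^{2π} |f|^2 = Σ |c_n|^2.
Compute the left side: (1/(2π)) [∫_0^π 6^2 dx + ∫_π^{2π} (-12)^2 dx] = (1/(2π)) · (36π + 144π) = (36 + 144)/2 = 90.
So Σ_{n ∈ Z} |c_n|^2 = 90.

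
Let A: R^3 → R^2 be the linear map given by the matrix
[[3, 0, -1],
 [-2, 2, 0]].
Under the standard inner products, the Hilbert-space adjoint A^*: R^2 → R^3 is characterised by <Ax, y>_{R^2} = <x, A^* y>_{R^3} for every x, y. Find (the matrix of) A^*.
A^* = A^T =
[[3, -2],
 [0, 2],
 [-1, 0]]

For real matrices with standard dot products, the defining identity <Ax, y> = <x, A^* y> gives (Ax)^T y = x^T (A^*) y, i.e. x^T A^T y = x^T (A^*) y. Since this holds for all x, y, we must have A^* = A^T. Therefore
A^* =
[[3, -2],
 [0, 2],
 [-1, 0]].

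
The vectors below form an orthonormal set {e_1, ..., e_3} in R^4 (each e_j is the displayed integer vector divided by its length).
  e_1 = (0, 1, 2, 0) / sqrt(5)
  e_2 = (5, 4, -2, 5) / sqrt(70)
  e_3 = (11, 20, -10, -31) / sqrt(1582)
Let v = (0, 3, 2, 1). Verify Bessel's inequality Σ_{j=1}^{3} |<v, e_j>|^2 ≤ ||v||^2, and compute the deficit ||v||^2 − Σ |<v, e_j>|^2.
Σ |<v, e_j>|^2 = 1386/113; ||v||^2 = 14; deficit = 196/113

Write each e_j = u_j / sqrt(<u_j, u_j>) where u_j is the displayed integer vector. Then <v, e_j> = <v, u_j> / sqrt(<u_j, u_j>), so |<v, e_j>|^2 = <v, u_j>^2 / <u_j, u_j>.
Coefficients: <v, e_1> = 7/sqrt(5), <v, e_2> = 13/sqrt(70), <v, e_3> = 9/sqrt(1582).
Square and sum: Σ |<v, e_j>|^2 = 1386/113.
Compute ||v||^2 = v·v = 14.
Deficit = 14 − 1386/113 = 196/113 ≥ 0, confirming Bessel's inequality. (The deficit equals ||v − Σ <v,e_j> e_j||^2, the squared distance from v to span{e_j}.)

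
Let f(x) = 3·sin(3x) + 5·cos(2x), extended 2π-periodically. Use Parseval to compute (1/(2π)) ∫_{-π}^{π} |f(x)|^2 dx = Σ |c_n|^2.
Σ |c_n|^2 = 17

Expand |f|^2 and use orthogonality of {sin(nx), cos(mx)} on [-π, π]:
  ∫_{-π}^{π} sin(nx)^2 dx = π, ∫ cos(mx)^2 dx = π, and cross terms integrate to 0.
So ∫_{-π}^{π} f(x)^2 dx = 3^2 · π + 5^2 · π = (9 + 25)π.
Divide by 2π: (9 + 25)/2 = 17.
By Parseval, this equals Σ |c_n|^2.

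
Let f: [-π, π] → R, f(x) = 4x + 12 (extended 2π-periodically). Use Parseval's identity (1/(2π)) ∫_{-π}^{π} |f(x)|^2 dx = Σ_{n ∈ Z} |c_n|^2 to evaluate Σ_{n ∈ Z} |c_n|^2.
Σ |c_n|^2 = 16π^2/3 + 144

Expand and integrate term by term over [-π, π]:
  ∫ (4x)^2 dx = 16·(2π^3/3); ∫ 2·4·(12)·x dx = 0 (odd integrand); ∫ 12^2 dx = 144·2π.
So (1/(2π)) ∫_{-π}^{π} (4x + 12)^2 dx = 16π^2/3 + 144 = 16π^2/3 + 144.
Parseval ⇒ Σ |c_n|^2 = 16π^2/3 + 144.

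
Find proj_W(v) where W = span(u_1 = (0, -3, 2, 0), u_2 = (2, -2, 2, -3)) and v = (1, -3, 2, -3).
proj_W(v) = (286/173, -475/173, 412/173, -429/173)

Set up U = [u_1 | ... | u_2] ∈ R^(4×2). The projector onto W = col(U) is P = U (U^T U)^(-1) U^T.
Compute U^T U =
  [13, 10]
  [10, 21],
and U^T v = (13, 21).
Solve U^T U · c = U^T v for the coefficients: c = (63/173, 143/173). The projection is proj_W(v) = U c.
Check: (v - proj_W(v)) · u_1 = 0  (should be 0).
Check: (v - proj_W(v)) · u_2 = 0  (should be 0).
Result: proj_W(v) = (286/173, -475/173, 412/173, -429/173).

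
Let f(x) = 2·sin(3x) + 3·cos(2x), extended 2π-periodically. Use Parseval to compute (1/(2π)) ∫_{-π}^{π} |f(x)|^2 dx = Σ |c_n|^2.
Σ |c_n|^2 = 13/2

Expand |f|^2 and use orthogonality of {sin(nx), cos(mx)} on [-π, π]:
  ∫_{-π}^{π} sin(nx)^2 dx = π, ∫ cos(mx)^2 dx = π, and cross terms integrate to 0.
So ∫_{-π}^{π} f(x)^2 dx = 2^2 · π + 3^2 · π = (4 + 9)π.
Divide by 2π: (4 + 9)/2 = 13/2.
By Parseval, this equals Σ |c_n|^2.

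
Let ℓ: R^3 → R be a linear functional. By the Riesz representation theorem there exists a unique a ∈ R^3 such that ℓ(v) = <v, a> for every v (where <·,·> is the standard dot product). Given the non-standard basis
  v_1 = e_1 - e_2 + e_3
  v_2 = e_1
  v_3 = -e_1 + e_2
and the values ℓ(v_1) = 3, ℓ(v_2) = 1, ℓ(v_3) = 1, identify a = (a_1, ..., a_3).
a = (1, 2, 4)

Write a = (a_1, ..., a_3) in the standard basis. For each basis vector v_i, ℓ(v_i) = <v_i, a> is a linear equation in the a_j's. Collect the n equations into a matrix system V a = ℓ, where row i of V is v_i (expressed in the standard basis). Since V is invertible (lower-triangular with 1s on the diagonal, up to permutation), solve by back-substitution:
  V =
[[1, -1, 1],
 [1, 0, 0],
 [-1, 1, 0]]
  V a = (3, 1, 1)
Solving gives a = (1, 2, 4).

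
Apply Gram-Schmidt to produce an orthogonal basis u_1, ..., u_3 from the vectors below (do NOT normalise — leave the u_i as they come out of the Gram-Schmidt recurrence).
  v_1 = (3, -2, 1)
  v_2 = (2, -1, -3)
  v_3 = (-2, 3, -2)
Orthogonal basis:
  u_1 = (3, -2, 1)
  u_2 = (13/14, -2/7, -47/14)
  u_3 = (119/171, 187/171, 17/171)

Apply the Gram-Schmidt recurrence
  u_1 = v_1
  u_i = v_i − Σ_{j<i} ((v_i · u_j) / (u_j · u_j)) · u_j.

Step by step this gives:
  u_1 = (3, -2, 1)
  u_2 = (13/14, -2/7, -47/14)
  u_3 = (119/171, 187/171, 17/171)

Orthogonality check:
  u_2 · u_1 = 0 (should be 0)
  u_3 · u_1 = 0 (should be 0)
  u_3 · u_2 = 0 (should be 0)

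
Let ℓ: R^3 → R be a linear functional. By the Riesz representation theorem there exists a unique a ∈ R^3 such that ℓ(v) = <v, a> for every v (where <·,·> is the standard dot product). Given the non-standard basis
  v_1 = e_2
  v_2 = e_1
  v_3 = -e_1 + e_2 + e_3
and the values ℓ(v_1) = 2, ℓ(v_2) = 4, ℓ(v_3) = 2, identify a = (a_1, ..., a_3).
a = (4, 2, 4)

Write a = (a_1, ..., a_3) in the standard basis. For each basis vector v_i, ℓ(v_i) = <v_i, a> is a linear equation in the a_j's. Collect the n equations into a matrix system V a = ℓ, where row i of V is v_i (expressed in the standard basis). Since V is invertible (lower-triangular with 1s on the diagonal, up to permutation), solve by back-substitution:
  V =
[[0, 1, 0],
 [1, 0, 0],
 [-1, 1, 1]]
  V a = (2, 4, 2)
Solving gives a = (4, 2, 4).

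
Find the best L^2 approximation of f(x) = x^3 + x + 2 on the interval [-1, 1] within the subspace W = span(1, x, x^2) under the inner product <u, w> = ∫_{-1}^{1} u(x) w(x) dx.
g(x) = 8*x/5 + 2

The best approximation g ∈ W is the orthogonal projection of f onto W. Writing g = a_0 + a_1 x + a_2 x^2, the coefficients solve the normal equations G · a = b where
  G_{ij} = <φ_i, φ_j> and b_i = <f, φ_i>, with φ_0 = 1, φ_1 = x, φ_2 = x^2.
G =
  [2, 0, 2/3]
  [0, 2/3, 0]
  [2/3, 0, 2/5],
b = (4, 16/15, 4/3).
Solving gives a_0 = 2, a_1 = 8/5, a_2 = 0, so
  g(x) = 8*x/5 + 2.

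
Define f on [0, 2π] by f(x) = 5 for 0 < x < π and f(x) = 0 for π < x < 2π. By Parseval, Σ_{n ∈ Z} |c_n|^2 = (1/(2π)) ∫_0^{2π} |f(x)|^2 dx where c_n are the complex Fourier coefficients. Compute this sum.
Σ |c_n|^2 = 25/2

Parseval equates the L^2 energy of f (normalised by 1/(2π)) with the ℓ^2 sum of its Fourier coefficients: (1/(2π)) ∫_0^{2π} |f|^2 = Σ |c_n|^2.
Compute the left side: (1/(2π)) [∫_0^π 5^2 dx + ∫_π^{2π} 0^2 dx] = (1/(2π)) · (25π + 0π) = (25 + 0)/2 = 25/2.
So Σ_{n ∈ Z} |c_n|^2 = 25/2.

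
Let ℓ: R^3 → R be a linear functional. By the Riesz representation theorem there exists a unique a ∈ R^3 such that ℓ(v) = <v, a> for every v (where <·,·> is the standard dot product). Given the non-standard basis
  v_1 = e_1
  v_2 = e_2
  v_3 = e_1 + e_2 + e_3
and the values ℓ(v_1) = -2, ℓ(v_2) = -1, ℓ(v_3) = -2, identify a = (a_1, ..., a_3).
a = (-2, -1, 1)

Write a = (a_1, ..., a_3) in the standard basis. For each basis vector v_i, ℓ(v_i) = <v_i, a> is a linear equation in the a_j's. Collect the n equations into a matrix system V a = ℓ, where row i of V is v_i (expressed in the standard basis). Since V is invertible (lower-triangular with 1s on the diagonal, up to permutation), solve by back-substitution:
  V =
[[1, 0, 0],
 [0, 1, 0],
 [1, 1, 1]]
  V a = (-2, -1, -2)
Solving gives a = (-2, -1, 1).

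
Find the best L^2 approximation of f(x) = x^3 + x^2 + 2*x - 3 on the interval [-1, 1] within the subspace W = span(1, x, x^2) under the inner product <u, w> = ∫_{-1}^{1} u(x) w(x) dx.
g(x) = x^2 + 13*x/5 - 3

The best approximation g ∈ W is the orthogonal projection of f onto W. Writing g = a_0 + a_1 x + a_2 x^2, the coefficients solve the normal equations G · a = b where
  G_{ij} = <φ_i, φ_j> and b_i = <f, φ_i>, with φ_0 = 1, φ_1 = x, φ_2 = x^2.
G =
  [2, 0, 2/3]
  [0, 2/3, 0]
  [2/3, 0, 2/5],
b = (-16/3, 26/15, -8/5).
Solving gives a_0 = -3, a_1 = 13/5, a_2 = 1, so
  g(x) = x^2 + 13*x/5 - 3.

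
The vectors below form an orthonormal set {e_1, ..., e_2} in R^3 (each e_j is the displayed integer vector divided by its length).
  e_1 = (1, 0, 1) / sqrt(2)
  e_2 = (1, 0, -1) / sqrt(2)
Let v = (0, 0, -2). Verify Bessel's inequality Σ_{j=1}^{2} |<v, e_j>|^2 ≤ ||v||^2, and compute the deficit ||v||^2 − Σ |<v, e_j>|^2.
Σ |<v, e_j>|^2 = 4; ||v||^2 = 4; deficit = 0

Write each e_j = u_j / sqrt(<u_j, u_j>) where u_j is the displayed integer vector. Then <v, e_j> = <v, u_j> / sqrt(<u_j, u_j>), so |<v, e_j>|^2 = <v, u_j>^2 / <u_j, u_j>.
Coefficients: <v, e_1> = -2/sqrt(2), <v, e_2> = 2/sqrt(2).
Square and sum: Σ |<v, e_j>|^2 = 4.
Compute ||v||^2 = v·v = 4.
Deficit = 4 − 4 = 0 ≥ 0, confirming Bessel's inequality. (The deficit equals ||v − Σ <v,e_j> e_j||^2, the squared distance from v to span{e_j}.)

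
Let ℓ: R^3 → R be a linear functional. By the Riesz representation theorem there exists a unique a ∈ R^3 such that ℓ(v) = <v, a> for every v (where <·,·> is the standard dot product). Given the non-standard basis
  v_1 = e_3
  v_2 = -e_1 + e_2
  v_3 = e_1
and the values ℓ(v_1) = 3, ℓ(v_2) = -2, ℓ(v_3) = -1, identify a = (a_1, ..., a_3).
a = (-1, -3, 3)

Write a = (a_1, ..., a_3) in the standard basis. For each basis vector v_i, ℓ(v_i) = <v_i, a> is a linear equation in the a_j's. Collect the n equations into a matrix system V a = ℓ, where row i of V is v_i (expressed in the standard basis). Since V is invertible (lower-triangular with 1s on the diagonal, up to permutation), solve by back-substitution:
  V =
[[0, 0, 1],
 [-1, 1, 0],
 [1, 0, 0]]
  V a = (3, -2, -1)
Solving gives a = (-1, -3, 3).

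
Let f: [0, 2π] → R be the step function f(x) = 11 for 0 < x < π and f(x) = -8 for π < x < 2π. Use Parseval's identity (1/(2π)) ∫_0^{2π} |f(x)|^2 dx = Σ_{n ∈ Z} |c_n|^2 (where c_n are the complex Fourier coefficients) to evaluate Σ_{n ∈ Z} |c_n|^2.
Σ |c_n|^2 = 185/2

Parseval equates the L^2 energy of f (normalised by 1/(2π)) with the ℓ^2 sum of its Fourier coefficients: (1/(2π)) ∫_0^{2π} |f|^2 = Σ |c_n|^2.
Compute the left side: (1/(2π)) [∫_0^π 11^2 dx + ∫_π^{2π} (-8)^2 dx] = (1/(2π)) · (121π + 64π) = (121 + 64)/2 = 185/2.
So Σ_{n ∈ Z} |c_n|^2 = 185/2.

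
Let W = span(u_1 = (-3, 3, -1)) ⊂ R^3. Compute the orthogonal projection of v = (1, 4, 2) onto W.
proj_W(v) = (-21/19, 21/19, -7/19)

Set up U = [u_1 | ... | u_1] ∈ R^(3×1). The projector onto W = col(U) is P = U (U^T U)^(-1) U^T.
Compute U^T U =
  [19],
and U^T v = (7).
Solve U^T U · c = U^T v for the coefficients: c = (7/19). The projection is proj_W(v) = U c.
Check: (v - proj_W(v)) · u_1 = 0  (should be 0).
Result: proj_W(v) = (-21/19, 21/19, -7/19).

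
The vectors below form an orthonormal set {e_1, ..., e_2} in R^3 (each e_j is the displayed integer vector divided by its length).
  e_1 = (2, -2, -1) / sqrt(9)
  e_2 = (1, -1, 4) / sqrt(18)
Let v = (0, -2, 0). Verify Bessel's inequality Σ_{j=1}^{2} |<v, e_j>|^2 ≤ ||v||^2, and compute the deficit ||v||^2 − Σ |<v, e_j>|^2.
Σ |<v, e_j>|^2 = 2; ||v||^2 = 4; deficit = 2

Write each e_j = u_j / sqrt(<u_j, u_j>) where u_j is the displayed integer vector. Then <v, e_j> = <v, u_j> / sqrt(<u_j, u_j>), so |<v, e_j>|^2 = <v, u_j>^2 / <u_j, u_j>.
Coefficients: <v, e_1> = 4/sqrt(9), <v, e_2> = 2/sqrt(18).
Square and sum: Σ |<v, e_j>|^2 = 2.
Compute ||v||^2 = v·v = 4.
Deficit = 4 − 2 = 2 ≥ 0, confirming Bessel's inequality. (The deficit equals ||v − Σ <v,e_j> e_j||^2, the squared distance from v to span{e_j}.)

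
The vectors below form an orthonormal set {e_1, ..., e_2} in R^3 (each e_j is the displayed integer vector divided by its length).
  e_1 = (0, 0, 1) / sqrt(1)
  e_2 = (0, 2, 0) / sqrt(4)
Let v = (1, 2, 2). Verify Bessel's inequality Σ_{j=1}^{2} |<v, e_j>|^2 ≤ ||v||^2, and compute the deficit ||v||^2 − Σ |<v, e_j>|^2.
Σ |<v, e_j>|^2 = 8; ||v||^2 = 9; deficit = 1

Write each e_j = u_j / sqrt(<u_j, u_j>) where u_j is the displayed integer vector. Then <v, e_j> = <v, u_j> / sqrt(<u_j, u_j>), so |<v, e_j>|^2 = <v, u_j>^2 / <u_j, u_j>.
Coefficients: <v, e_1> = 2/sqrt(1), <v, e_2> = 4/sqrt(4).
Square and sum: Σ |<v, e_j>|^2 = 8.
Compute ||v||^2 = v·v = 9.
Deficit = 9 − 8 = 1 ≥ 0, confirming Bessel's inequality. (The deficit equals ||v − Σ <v,e_j> e_j||^2, the squared distance from v to span{e_j}.)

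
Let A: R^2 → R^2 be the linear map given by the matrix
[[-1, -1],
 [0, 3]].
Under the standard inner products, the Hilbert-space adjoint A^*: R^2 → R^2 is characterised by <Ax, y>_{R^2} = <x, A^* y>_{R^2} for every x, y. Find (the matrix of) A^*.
A^* = A^T =
[[-1, 0],
 [-1, 3]]

For real matrices with standard dot products, the defining identity <Ax, y> = <x, A^* y> gives (Ax)^T y = x^T (A^*) y, i.e. x^T A^T y = x^T (A^*) y. Since this holds for all x, y, we must have A^* = A^T. Therefore
A^* =
[[-1, 0],
 [-1, 3]].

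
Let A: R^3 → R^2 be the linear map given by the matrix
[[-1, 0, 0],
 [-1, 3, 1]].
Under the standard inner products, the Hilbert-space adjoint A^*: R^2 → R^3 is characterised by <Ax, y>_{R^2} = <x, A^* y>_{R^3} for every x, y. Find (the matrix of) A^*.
A^* = A^T =
[[-1, -1],
 [0, 3],
 [0, 1]]

For real matrices with standard dot products, the defining identity <Ax, y> = <x, A^* y> gives (Ax)^T y = x^T (A^*) y, i.e. x^T A^T y = x^T (A^*) y. Since this holds for all x, y, we must have A^* = A^T. Therefore
A^* =
[[-1, -1],
 [0, 3],
 [0, 1]].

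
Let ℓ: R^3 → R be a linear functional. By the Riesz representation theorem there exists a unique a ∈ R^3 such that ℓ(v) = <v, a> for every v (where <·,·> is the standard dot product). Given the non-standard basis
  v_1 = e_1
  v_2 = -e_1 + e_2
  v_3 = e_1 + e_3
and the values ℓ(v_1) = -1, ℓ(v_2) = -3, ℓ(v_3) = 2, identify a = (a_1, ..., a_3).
a = (-1, -4, 3)

Write a = (a_1, ..., a_3) in the standard basis. For each basis vector v_i, ℓ(v_i) = <v_i, a> is a linear equation in the a_j's. Collect the n equations into a matrix system V a = ℓ, where row i of V is v_i (expressed in the standard basis). Since V is invertible (lower-triangular with 1s on the diagonal, up to permutation), solve by back-substitution:
  V =
[[1, 0, 0],
 [-1, 1, 0],
 [1, 0, 1]]
  V a = (-1, -3, 2)
Solving gives a = (-1, -4, 3).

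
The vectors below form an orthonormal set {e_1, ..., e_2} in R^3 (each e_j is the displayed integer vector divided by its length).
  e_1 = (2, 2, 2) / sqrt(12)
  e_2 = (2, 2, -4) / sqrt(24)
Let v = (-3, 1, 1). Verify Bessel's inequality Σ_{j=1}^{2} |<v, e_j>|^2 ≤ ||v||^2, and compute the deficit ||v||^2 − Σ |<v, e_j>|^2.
Σ |<v, e_j>|^2 = 3; ||v||^2 = 11; deficit = 8

Write each e_j = u_j / sqrt(<u_j, u_j>) where u_j is the displayed integer vector. Then <v, e_j> = <v, u_j> / sqrt(<u_j, u_j>), so |<v, e_j>|^2 = <v, u_j>^2 / <u_j, u_j>.
Coefficients: <v, e_1> = -2/sqrt(12), <v, e_2> = -8/sqrt(24).
Square and sum: Σ |<v, e_j>|^2 = 3.
Compute ||v||^2 = v·v = 11.
Deficit = 11 − 3 = 8 ≥ 0, confirming Bessel's inequality. (The deficit equals ||v − Σ <v,e_j> e_j||^2, the squared distance from v to span{e_j}.)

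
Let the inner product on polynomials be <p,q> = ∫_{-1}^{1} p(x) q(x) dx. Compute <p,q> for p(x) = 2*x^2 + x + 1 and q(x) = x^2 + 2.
<p,q> = 122/15

Expand the product: p(x)·q(x) = 2*x^4 + x^3 + 5*x^2 + 2*x + 2.
∫_{-1}^{1} of each monomial x^k gives [2/(k+1) if k even, 0 if k odd]. Integrating term-by-term (or equivalently evaluating the antiderivative F(x) = 2*x^5/5 + x^4/4 + 5*x^3/3 + x^2 + 2*x at the endpoints):
  F(1) − F(−1) = 319/60 − (-169/60) = 122/15.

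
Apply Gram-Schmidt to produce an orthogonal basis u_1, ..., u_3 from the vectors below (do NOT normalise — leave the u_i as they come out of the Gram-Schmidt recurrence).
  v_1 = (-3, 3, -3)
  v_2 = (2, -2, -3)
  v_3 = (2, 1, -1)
Orthogonal basis:
  u_1 = (-3, 3, -3)
  u_2 = (5/3, -5/3, -10/3)
  u_3 = (3/2, 3/2, 0)

Apply the Gram-Schmidt recurrence
  u_1 = v_1
  u_i = v_i − Σ_{j<i} ((v_i · u_j) / (u_j · u_j)) · u_j.

Step by step this gives:
  u_1 = (-3, 3, -3)
  u_2 = (5/3, -5/3, -10/3)
  u_3 = (3/2, 3/2, 0)

Orthogonality check:
  u_2 · u_1 = 0 (should be 0)
  u_3 · u_1 = 0 (should be 0)
  u_3 · u_2 = 0 (should be 0)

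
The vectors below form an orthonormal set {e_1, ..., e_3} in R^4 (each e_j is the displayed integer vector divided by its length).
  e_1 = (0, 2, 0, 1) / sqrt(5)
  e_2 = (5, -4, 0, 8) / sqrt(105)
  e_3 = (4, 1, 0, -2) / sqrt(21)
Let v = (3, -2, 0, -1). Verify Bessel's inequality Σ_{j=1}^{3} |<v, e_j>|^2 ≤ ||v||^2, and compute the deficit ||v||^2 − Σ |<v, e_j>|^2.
Σ |<v, e_j>|^2 = 14; ||v||^2 = 14; deficit = 0

Write each e_j = u_j / sqrt(<u_j, u_j>) where u_j is the displayed integer vector. Then <v, e_j> = <v, u_j> / sqrt(<u_j, u_j>), so |<v, e_j>|^2 = <v, u_j>^2 / <u_j, u_j>.
Coefficients: <v, e_1> = -5/sqrt(5), <v, e_2> = 15/sqrt(105), <v, e_3> = 12/sqrt(21).
Square and sum: Σ |<v, e_j>|^2 = 14.
Compute ||v||^2 = v·v = 14.
Deficit = 14 − 14 = 0 ≥ 0, confirming Bessel's inequality. (The deficit equals ||v − Σ <v,e_j> e_j||^2, the squared distance from v to span{e_j}.)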